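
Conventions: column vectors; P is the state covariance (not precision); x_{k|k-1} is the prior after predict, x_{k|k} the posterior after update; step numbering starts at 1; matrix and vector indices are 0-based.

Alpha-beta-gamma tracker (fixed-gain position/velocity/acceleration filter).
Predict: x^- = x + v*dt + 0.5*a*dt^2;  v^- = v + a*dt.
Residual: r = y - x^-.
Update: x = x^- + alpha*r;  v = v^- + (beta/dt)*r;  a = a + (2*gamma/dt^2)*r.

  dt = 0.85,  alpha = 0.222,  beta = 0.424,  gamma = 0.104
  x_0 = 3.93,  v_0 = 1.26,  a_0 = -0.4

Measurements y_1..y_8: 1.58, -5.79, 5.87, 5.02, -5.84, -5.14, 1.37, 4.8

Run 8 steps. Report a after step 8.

a_post = 1.7450

step 1: x_pred=4.8565  r=-3.2765  x^+=4.1291  v^+=-0.7144  a^+=-1.3433
step 2: x_pred=3.0366  r=-8.8266  x^+=1.0771  v^+=-6.2591  a^+=-3.8844
step 3: x_pred=-5.6463  r=11.5163  x^+=-3.0897  v^+=-3.8162  a^+=-0.5689
step 4: x_pred=-6.5390  r=11.5590  x^+=-3.9729  v^+=1.4661  a^+=2.7588
step 5: x_pred=-1.7301  r=-4.1099  x^+=-2.6425  v^+=1.7610  a^+=1.5756
step 6: x_pred=-0.5765  r=-4.5635  x^+=-1.5896  v^+=0.8238  a^+=0.2618
step 7: x_pred=-0.7948  r=2.1648  x^+=-0.3142  v^+=2.1262  a^+=0.8850
step 8: x_pred=1.8128  r=2.9872  x^+=2.4759  v^+=4.3685  a^+=1.7450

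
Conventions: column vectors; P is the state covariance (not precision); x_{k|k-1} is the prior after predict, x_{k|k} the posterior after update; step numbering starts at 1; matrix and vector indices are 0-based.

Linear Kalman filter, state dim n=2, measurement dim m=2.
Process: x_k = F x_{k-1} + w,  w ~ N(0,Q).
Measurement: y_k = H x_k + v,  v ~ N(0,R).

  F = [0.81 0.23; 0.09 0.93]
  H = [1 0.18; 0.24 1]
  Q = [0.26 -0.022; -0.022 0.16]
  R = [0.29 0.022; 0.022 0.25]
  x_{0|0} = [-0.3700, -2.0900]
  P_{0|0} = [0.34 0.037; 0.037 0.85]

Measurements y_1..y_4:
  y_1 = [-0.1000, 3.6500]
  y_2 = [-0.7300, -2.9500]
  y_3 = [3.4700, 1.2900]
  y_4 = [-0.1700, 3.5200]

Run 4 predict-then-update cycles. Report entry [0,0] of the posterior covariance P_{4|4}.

step 1: x^-=[-0.7804, -1.9770]  P^-=[0.5418 0.2132; 0.2132 0.9041]  S=[0.9379 0.5372; 0.5372 1.2877]  K=[0.6122 0.0112; -0.0316 0.7551]  nu=[1.0363, 5.8143]  x^+=[-0.0811, 2.3804]  P^+=[0.1828 -0.0276; -0.0276 0.1947]
step 2: x^-=[0.4818, 2.2065]  P^-=[0.3799 0.0116; 0.0116 0.3253]  S=[0.6846 0.1838; 0.1838 0.6027]  K=[0.5579 0.0004; -0.0476 0.5588]  nu=[-1.6090, -5.2721]  x^+=[-0.4178, -0.6629]  P^+=[0.1668 -0.0277; -0.0277 0.1453]
step 3: x^-=[-0.4909, -0.6541]  P^-=[0.3668 -0.0002; -0.0002 0.2824]  S=[0.6659 0.1607; 0.1607 0.5534]  K=[0.5511 -0.0012; -0.0506 0.5248]  nu=[4.0787, 2.0620]  x^+=[1.7543, 0.2218]  P^+=[0.1648 -0.0277; -0.0277 0.1368]
step 4: x^-=[1.4720, 0.3642]  P^-=[0.3650 -0.0022; -0.0022 0.2750]  S=[0.6631 0.1568; 0.1568 0.5449]  K=[0.5502 -0.0016; -0.0513 0.5184]  nu=[-1.7075, 2.8026]  x^+=[0.5280, 1.9044]  P^+=[0.1645 -0.0278; -0.0278 0.1351]

P_post[0,0] = 0.1645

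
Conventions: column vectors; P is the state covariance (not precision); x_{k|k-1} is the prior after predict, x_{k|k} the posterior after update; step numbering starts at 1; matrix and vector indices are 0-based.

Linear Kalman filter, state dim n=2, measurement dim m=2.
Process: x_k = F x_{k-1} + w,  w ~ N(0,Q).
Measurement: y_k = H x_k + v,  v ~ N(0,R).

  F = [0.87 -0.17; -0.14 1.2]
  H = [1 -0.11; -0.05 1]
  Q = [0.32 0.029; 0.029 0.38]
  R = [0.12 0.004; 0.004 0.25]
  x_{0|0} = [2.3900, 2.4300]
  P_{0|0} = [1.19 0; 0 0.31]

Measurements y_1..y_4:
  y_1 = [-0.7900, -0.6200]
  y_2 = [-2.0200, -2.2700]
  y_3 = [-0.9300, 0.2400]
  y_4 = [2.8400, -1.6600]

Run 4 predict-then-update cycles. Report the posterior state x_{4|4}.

step 1: x^-=[1.6662, 2.5814]  P^-=[1.2297 -0.1792; -0.1792 0.8497]  S=[1.3994 -0.3311; -0.3311 1.1207]  K=[0.9053 0.0527; -0.0146 0.7619]  nu=[-2.1722, -3.1181]  x^+=[-0.4647, 0.2374]  P^+=[0.1113 0.0224; 0.0224 0.1915]
step 2: x^-=[-0.4447, 0.3499]  P^-=[0.4032 0.0003; 0.0003 0.6505]  S=[0.5310 -0.0875; -0.0875 0.9015]  K=[0.7679 0.0524; -0.0157 0.7200]  nu=[-1.5368, -2.6422]  x^+=[-1.7632, -1.5285]  P^+=[0.0947 0.0209; 0.0209 0.1810]
step 3: x^-=[-1.2742, -1.5873]  P^-=[0.3907 0.0029; 0.0029 0.6355]  S=[0.5177 -0.0825; -0.0825 0.8862]  K=[0.7623 0.0522; -0.0154 0.7155]  nu=[0.1696, 1.7636]  x^+=[-1.0528, -0.3280]  P^+=[0.0940 0.0208; 0.0208 0.1799]
step 4: x^-=[-0.8602, -0.2463]  P^-=[0.3902 0.0031; 0.0031 0.6338]  S=[0.5172 -0.0821; -0.0821 0.8845]  K=[0.7621 0.0522; -0.0153 0.7150]  nu=[3.6731, -1.4568]  x^+=[1.8630, -1.3441]  P^+=[0.0939 0.0208; 0.0208 0.1797]

x_post = [1.8630, -1.3441]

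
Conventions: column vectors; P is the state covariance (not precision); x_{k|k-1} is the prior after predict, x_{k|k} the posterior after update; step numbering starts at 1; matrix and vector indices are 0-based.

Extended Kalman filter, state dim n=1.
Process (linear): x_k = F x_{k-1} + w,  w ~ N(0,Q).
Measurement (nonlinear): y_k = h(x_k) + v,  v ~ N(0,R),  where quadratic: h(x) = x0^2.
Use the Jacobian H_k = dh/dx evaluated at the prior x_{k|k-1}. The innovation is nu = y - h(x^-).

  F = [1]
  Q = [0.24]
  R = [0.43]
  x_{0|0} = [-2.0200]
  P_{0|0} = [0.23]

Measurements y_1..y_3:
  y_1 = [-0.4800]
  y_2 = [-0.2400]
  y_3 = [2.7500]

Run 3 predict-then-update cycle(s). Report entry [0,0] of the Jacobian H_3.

step 1: x^-=[-2.0200]  P^-=[0.4700]  H_jac=[-4.0400]  S=[8.1012]  K=[-0.2344]  nu=[-4.5604]  x^+=[-0.9511]  P^+=[0.0249]
step 2: x^-=[-0.9511]  P^-=[0.2649]  H_jac=[-1.9022]  S=[1.3887]  K=[-0.3629]  nu=[-1.1446]  x^+=[-0.5357]  P^+=[0.0820]
step 3: x^-=[-0.5357]  P^-=[0.3220]  H_jac=[-1.0714]  S=[0.7997]  K=[-0.4315]  nu=[2.4630]  x^+=[-1.5984]  P^+=[0.1732]

H_jac[0,0] = -1.0714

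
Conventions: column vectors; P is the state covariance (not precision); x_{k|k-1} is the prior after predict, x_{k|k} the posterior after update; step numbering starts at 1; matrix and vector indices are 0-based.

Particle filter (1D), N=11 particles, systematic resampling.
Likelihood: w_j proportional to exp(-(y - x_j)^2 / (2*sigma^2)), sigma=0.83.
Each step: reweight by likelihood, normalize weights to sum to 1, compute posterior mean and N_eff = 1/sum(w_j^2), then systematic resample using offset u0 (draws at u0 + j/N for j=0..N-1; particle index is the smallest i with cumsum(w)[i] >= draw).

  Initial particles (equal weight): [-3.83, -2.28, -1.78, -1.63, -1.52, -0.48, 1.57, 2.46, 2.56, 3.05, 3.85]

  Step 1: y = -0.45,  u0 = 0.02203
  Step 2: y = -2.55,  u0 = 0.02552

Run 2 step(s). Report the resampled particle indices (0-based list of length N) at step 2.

resampled_idx = [0, 0, 0, 1, 1, 2, 3, 3, 4, 5, 5]

step 1: w=[0.0001, 0.0396, 0.1248, 0.1640, 0.1963, 0.4502, 0.0233, 0.0010, 0.0006, 0.0001, 0.0000]  mean=-1.0539  Neff=3.4988  idx=[1, 2, 3, 3, 4, 4, 5, 5, 5, 5, 5]
step 2: w=[0.2477, 0.1698, 0.1413, 0.1413, 0.1209, 0.1209, 0.0116, 0.0116, 0.0116, 0.0116, 0.0116]  mean=-1.7229  Neff=6.2506  idx=[0, 0, 0, 1, 1, 2, 3, 3, 4, 5, 5]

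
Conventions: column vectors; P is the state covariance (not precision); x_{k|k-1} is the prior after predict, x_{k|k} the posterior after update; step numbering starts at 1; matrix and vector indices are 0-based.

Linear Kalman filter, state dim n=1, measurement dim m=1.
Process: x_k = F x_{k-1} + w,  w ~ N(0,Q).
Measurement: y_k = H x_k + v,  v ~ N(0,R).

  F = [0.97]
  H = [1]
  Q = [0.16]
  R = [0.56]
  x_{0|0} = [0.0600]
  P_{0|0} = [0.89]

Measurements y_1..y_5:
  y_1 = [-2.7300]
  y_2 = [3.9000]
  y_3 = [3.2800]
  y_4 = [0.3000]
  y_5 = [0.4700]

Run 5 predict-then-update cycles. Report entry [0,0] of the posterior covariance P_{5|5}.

step 1: x^-=[0.0582]  P^-=[0.9974]  S=[1.5574]  K=[0.6404]  nu=[-2.7882]  x^+=[-1.7274]  P^+=[0.3586]
step 2: x^-=[-1.6756]  P^-=[0.4974]  S=[1.0574]  K=[0.4704]  nu=[5.5756]  x^+=[0.9473]  P^+=[0.2634]
step 3: x^-=[0.9189]  P^-=[0.4079]  S=[0.9679]  K=[0.4214]  nu=[2.3611]  x^+=[1.9139]  P^+=[0.2360]
step 4: x^-=[1.8564]  P^-=[0.3820]  S=[0.9420]  K=[0.4055]  nu=[-1.5564]  x^+=[1.2252]  P^+=[0.2271]
step 5: x^-=[1.1885]  P^-=[0.3737]  S=[0.9337]  K=[0.4002]  nu=[-0.7185]  x^+=[0.9009]  P^+=[0.2241]

P_post[0,0] = 0.2241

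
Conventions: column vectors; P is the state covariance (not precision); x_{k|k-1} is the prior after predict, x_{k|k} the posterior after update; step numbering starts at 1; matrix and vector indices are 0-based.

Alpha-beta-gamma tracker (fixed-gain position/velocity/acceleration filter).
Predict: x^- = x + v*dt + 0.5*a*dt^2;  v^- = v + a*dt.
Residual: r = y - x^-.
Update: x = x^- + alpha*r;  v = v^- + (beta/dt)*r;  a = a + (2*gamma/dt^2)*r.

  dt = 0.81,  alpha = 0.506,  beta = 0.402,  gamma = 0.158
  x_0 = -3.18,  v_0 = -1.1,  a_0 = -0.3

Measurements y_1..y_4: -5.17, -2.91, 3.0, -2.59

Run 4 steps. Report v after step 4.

step 1: x_pred=-4.1694  r=-1.0006  x^+=-4.6757  v^+=-1.8396  a^+=-0.7819
step 2: x_pred=-6.4223  r=3.5123  x^+=-4.6451  v^+=-0.7298  a^+=0.9097
step 3: x_pred=-4.9378  r=7.9378  x^+=-0.9213  v^+=3.9466  a^+=4.7328
step 4: x_pred=3.8281  r=-6.4181  x^+=0.5805  v^+=4.5949  a^+=1.6417

v_post = 4.5949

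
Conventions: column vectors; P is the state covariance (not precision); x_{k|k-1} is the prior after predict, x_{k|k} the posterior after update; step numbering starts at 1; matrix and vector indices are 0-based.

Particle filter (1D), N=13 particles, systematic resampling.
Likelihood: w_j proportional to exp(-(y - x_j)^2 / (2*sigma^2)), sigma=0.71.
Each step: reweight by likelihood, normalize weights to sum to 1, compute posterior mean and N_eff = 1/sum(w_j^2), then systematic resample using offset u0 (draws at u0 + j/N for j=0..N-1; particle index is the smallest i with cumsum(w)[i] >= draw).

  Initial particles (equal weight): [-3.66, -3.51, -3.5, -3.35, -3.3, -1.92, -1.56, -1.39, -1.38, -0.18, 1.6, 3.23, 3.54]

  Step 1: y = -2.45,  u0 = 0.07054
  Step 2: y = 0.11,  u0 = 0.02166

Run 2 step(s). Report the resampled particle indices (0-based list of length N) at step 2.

step 1: w=[0.0632, 0.0886, 0.0905, 0.1210, 0.1320, 0.2045, 0.1231, 0.0886, 0.0868, 0.0016, 0.0000, 0.0000, 0.0000]  mean=-2.5281  Neff=8.0345  idx=[1, 1, 2, 3, 4, 4, 5, 5, 5, 6, 7, 8, 8]
step 2: w=[0.0000, 0.0000, 0.0000, 0.0000, 0.0000, 0.0000, 0.0380, 0.0380, 0.0380, 0.1424, 0.2430, 0.2503, 0.2503]  mean=-1.4698  Neff=4.7861  idx=[6, 8, 9, 9, 10, 10, 10, 11, 11, 11, 12, 12, 12]

resampled_idx = [6, 8, 9, 9, 10, 10, 10, 11, 11, 11, 12, 12, 12]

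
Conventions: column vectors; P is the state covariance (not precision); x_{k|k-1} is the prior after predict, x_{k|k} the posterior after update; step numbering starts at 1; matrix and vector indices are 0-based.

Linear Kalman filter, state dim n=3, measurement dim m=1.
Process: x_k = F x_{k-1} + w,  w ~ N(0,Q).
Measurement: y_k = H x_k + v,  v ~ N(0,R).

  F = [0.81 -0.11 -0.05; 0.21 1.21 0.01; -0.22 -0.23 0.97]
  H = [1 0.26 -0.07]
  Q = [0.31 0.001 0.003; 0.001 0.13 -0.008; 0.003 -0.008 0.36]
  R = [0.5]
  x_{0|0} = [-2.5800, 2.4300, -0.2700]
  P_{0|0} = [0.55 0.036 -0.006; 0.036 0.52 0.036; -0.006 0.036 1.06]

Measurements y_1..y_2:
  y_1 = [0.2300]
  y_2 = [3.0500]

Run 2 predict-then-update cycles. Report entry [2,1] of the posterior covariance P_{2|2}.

step 1: x^-=[-2.3436, 2.3958, -0.2532]  P^-=[0.6743 0.0571 -0.1473; 0.0571 0.9348 -0.1382; -0.1473 -0.1382 1.4016]  S=[1.2997]  K=[0.5382; 0.2384; -0.2165]  nu=[1.9330]  x^+=[-1.3034, 2.8566, -0.6717]  P^+=[0.2979 -0.1097 0.0041; -0.1097 0.8610 -0.0711; 0.0041 -0.0711 1.3407]
step 2: x^-=[-1.3364, 3.1760, -1.0218]  P^-=[0.5376 -0.1642 -0.0655; -0.1642 1.3464 -0.2964; -0.0655 -0.2964 1.7003]  S=[1.0716]  K=[0.4662; 0.1928; -0.2441]  nu=[3.4891]  x^+=[0.2901, 3.8489, -1.8735]  P^+=[0.3048 -0.2605 0.0564; -0.2605 1.3066 -0.2459; 0.0564 -0.2459 1.6365]

P_post[2,1] = -0.2459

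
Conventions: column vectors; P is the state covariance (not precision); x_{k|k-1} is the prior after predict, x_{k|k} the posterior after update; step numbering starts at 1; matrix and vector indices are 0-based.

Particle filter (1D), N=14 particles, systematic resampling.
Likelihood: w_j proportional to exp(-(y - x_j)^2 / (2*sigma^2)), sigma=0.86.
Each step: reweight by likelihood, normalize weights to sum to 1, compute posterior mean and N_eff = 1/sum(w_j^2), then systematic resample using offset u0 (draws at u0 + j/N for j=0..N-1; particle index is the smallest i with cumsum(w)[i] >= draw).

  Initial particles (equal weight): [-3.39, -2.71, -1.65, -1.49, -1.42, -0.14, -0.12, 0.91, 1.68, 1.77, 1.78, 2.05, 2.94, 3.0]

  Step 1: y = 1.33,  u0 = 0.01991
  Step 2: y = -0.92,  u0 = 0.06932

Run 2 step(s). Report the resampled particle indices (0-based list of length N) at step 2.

resampled_idx = [0, 0, 0, 0, 0, 1, 1, 1, 1, 1, 1, 2, 3, 11]

step 1: w=[0.0000, 0.0000, 0.0005, 0.0009, 0.0012, 0.0457, 0.0476, 0.1749, 0.1814, 0.1729, 0.1719, 0.1388, 0.0342, 0.0299]  mean=1.5349  Neff=6.7266  idx=[5, 6, 7, 7, 8, 8, 8, 9, 9, 10, 10, 11, 11, 12]
step 2: w=[0.4181, 0.4093, 0.0656, 0.0656, 0.0065, 0.0065, 0.0065, 0.0047, 0.0047, 0.0046, 0.0046, 0.0016, 0.0016, 0.0000]  mean=0.0844  Neff=2.8478  idx=[0, 0, 0, 0, 0, 1, 1, 1, 1, 1, 1, 2, 3, 11]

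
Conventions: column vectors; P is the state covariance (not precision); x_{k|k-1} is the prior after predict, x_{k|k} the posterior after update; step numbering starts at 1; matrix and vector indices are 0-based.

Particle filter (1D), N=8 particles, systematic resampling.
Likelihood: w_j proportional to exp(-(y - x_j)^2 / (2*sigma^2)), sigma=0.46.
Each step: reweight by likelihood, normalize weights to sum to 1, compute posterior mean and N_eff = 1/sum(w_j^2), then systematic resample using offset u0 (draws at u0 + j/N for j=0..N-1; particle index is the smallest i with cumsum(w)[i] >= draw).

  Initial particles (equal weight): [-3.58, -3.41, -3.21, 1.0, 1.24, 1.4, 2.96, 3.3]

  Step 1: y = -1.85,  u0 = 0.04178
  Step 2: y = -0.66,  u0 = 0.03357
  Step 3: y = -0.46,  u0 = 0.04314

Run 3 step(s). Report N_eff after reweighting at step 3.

step 1: w=[0.0509, 0.1908, 0.7583, 0.0000, 0.0000, 0.0000, 0.0000, 0.0000]  mean=-3.2670  Neff=1.6285  idx=[0, 1, 2, 2, 2, 2, 2, 2]
step 2: w=[0.0014, 0.0134, 0.1642, 0.1642, 0.1642, 0.1642, 0.1642, 0.1642]  mean=-3.2132  Neff=6.1746  idx=[2, 2, 3, 4, 5, 5, 6, 7]
step 3: w=[0.1250, 0.1250, 0.1250, 0.1250, 0.1250, 0.1250, 0.1250, 0.1250]  mean=-3.2100  Neff=8.0000  idx=[0, 1, 2, 3, 4, 5, 6, 7]

N_eff = 8.0000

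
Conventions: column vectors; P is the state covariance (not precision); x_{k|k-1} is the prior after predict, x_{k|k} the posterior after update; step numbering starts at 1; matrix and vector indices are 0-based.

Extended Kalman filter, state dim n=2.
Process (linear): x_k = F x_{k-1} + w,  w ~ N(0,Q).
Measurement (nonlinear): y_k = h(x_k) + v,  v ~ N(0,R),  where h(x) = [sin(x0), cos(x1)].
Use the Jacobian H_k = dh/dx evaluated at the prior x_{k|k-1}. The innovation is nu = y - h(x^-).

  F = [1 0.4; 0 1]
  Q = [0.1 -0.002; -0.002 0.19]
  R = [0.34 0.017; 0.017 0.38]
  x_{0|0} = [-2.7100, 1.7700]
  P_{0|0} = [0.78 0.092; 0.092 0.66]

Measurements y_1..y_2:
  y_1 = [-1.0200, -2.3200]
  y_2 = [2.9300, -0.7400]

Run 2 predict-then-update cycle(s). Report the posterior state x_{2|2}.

x_post = [2.0542, 3.7570]

step 1: x^-=[-2.0020, 1.7700]  P^-=[1.0592 0.3540; 0.3540 0.8500]  H_jac=[-0.4180 0.0000; 0.0000 -0.9802]  S=[0.5250 0.1620; 0.1620 1.1967]  K=[-0.7866 -0.1835; -0.0699 -0.6868]  nu=[-0.1115, -2.1221]  x^+=[-1.5249, 3.2352]  P^+=[0.6473 0.0848; 0.0848 0.2675]
step 2: x^-=[-0.2309, 3.2352]  P^-=[0.8579 0.1897; 0.1897 0.4575]  H_jac=[0.9735 0.0000; 0.0000 0.0935]  S=[1.1530 0.0343; 0.0343 0.3840]  K=[0.7249 -0.0185; 0.1573 0.0973]  nu=[3.1588, 0.2556]  x^+=[2.0542, 3.7570]  P^+=[0.2529 0.0566; 0.0566 0.4242]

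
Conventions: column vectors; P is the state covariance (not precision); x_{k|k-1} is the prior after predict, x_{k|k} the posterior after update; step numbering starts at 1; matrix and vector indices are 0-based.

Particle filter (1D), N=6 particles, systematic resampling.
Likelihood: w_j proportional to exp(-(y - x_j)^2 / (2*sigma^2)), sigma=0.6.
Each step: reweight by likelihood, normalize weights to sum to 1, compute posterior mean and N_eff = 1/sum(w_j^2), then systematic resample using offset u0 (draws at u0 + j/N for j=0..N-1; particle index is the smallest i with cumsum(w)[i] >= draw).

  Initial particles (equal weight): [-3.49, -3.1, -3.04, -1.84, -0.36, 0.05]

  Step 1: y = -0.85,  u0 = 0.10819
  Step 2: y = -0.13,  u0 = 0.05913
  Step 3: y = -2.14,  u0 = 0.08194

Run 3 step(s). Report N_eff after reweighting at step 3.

step 1: w=[0.0000, 0.0007, 0.0010, 0.1972, 0.5512, 0.2498]  mean=-0.5541  Neff=2.4680  idx=[3, 4, 4, 4, 5, 5]
step 2: w=[0.0037, 0.1970, 0.1970, 0.1970, 0.2027, 0.2027]  mean=-0.1992  Neff=5.0354  idx=[1, 2, 2, 3, 4, 5]
step 3: w=[0.2376, 0.2376, 0.2376, 0.2376, 0.0248, 0.0248]  mean=-0.3397  Neff=4.4040  idx=[0, 1, 1, 2, 3, 3]

N_eff = 4.4040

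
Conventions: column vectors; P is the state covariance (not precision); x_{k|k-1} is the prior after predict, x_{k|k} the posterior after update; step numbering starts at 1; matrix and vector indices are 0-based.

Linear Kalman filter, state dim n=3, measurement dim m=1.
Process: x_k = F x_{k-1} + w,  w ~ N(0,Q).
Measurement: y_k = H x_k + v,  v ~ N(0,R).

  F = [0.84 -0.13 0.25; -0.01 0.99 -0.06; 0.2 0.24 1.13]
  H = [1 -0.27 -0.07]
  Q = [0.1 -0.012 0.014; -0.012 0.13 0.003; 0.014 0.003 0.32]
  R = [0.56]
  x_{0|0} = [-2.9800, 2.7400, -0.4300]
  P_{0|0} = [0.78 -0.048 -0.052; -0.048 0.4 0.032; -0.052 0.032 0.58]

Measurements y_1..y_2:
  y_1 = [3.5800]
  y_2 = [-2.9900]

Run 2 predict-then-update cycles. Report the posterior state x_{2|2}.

step 1: x^-=[-2.9669, 2.7682, -0.4243]  P^-=[0.6799 -0.1078 0.2332; -0.1078 0.5213 0.0843; 0.2332 0.0843 1.1041]  S=[1.3121]  K=[0.5279; -0.1939; 0.1015]  nu=[7.2646]  x^+=[0.8684, 1.3594, 0.3131]  P^+=[0.3142 0.0265 0.1629; 0.0265 0.4720 0.1101; 0.1629 0.1101 1.0906]
step 2: x^-=[0.6310, 1.3184, 0.8538]  P^-=[0.4533 -0.0501 0.5180; -0.0501 0.5831 0.1636; 0.5180 0.1636 1.8882]  S=[1.0258]  K=[0.4198; -0.2135; 0.3331]  nu=[-3.2053]  x^+=[-0.7144, 2.0027, -0.2139]  P^+=[0.2726 0.0418 0.3746; 0.0418 0.5363 0.2365; 0.3746 0.2365 1.7744]

x_post = [-0.7144, 2.0027, -0.2139]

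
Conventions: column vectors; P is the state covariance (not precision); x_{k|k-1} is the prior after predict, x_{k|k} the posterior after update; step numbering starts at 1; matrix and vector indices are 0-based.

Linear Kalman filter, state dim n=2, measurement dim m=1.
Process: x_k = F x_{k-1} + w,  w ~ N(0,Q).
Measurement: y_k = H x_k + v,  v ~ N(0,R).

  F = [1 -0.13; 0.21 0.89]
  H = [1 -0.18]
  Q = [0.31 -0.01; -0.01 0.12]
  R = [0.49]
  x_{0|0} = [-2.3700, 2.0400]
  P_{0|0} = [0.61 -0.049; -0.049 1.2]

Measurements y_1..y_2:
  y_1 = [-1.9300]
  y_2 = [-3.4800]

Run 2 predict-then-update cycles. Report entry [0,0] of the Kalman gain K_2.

K[0,0] = 0.5489

step 1: x^-=[-2.6352, 1.3179]  P^-=[0.9530 -0.0630; -0.0630 1.0791]  S=[1.5007]  K=[0.6426; -0.1714]  nu=[0.9424]  x^+=[-2.0296, 1.1563]  P^+=[0.3333 0.1023; 0.1023 1.0350]
step 2: x^-=[-2.1799, 0.6029]  P^-=[0.6342 0.0285; 0.0285 0.9928]  S=[1.1461]  K=[0.5489; -0.1311]  nu=[-1.1916]  x^+=[-2.8339, 0.7591]  P^+=[0.2889 0.1109; 0.1109 0.9731]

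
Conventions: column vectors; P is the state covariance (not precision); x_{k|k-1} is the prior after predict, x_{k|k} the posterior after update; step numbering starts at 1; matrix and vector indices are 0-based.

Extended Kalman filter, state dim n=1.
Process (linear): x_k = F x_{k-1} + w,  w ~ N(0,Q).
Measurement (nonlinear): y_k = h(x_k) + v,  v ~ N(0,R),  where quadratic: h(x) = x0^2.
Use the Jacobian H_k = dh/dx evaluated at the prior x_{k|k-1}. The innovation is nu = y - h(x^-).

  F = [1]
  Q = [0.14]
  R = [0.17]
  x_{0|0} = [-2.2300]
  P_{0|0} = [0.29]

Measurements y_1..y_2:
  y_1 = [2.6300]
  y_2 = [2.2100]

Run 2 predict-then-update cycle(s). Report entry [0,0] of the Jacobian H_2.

step 1: x^-=[-2.2300]  P^-=[0.4300]  H_jac=[-4.4600]  S=[8.7234]  K=[-0.2198]  nu=[-2.3429]  x^+=[-1.7149]  P^+=[0.0084]
step 2: x^-=[-1.7149]  P^-=[0.1484]  H_jac=[-3.4298]  S=[1.9155]  K=[-0.2657]  nu=[-0.7310]  x^+=[-1.5207]  P^+=[0.0132]

H_jac[0,0] = -3.4298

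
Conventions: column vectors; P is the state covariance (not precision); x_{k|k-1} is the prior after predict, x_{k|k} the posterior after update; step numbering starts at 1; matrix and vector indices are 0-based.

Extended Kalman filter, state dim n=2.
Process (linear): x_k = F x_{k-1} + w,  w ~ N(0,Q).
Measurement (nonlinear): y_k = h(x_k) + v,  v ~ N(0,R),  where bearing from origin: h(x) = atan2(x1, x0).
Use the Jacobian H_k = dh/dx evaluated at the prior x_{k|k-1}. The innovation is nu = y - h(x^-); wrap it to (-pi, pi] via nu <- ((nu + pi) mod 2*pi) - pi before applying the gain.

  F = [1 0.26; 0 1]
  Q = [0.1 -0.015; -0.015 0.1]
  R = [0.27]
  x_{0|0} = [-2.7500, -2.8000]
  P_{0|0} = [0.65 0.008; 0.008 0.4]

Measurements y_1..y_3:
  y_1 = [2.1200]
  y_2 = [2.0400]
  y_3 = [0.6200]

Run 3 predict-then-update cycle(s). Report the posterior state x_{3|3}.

x_post = [-5.4777, -1.0727]

step 1: x^-=[-3.4780, -2.8000]  P^-=[0.7812 0.0970; 0.0970 0.5000]  H_jac=[0.1404 -0.1745]  S=[0.2959]  K=[0.3136; -0.2488]  nu=[-1.6994]  x^+=[-4.0110, -2.3772]  P^+=[0.7521 0.1201; 0.1201 0.4817]
step 2: x^-=[-4.6291, -2.3772]  P^-=[0.9471 0.2303; 0.2303 0.5817]  H_jac=[0.0878 -0.1709]  S=[0.2874]  K=[0.1523; -0.2756]  nu=[-1.5760]  x^+=[-4.8691, -1.9428]  P^+=[0.9404 0.2424; 0.2424 0.5599]
step 3: x^-=[-5.3742, -1.9428]  P^-=[1.2043 0.3730; 0.3730 0.6599]  H_jac=[0.0595 -0.1646]  S=[0.2848]  K=[0.0361; -0.3033]  nu=[-2.8685]  x^+=[-5.4777, -1.0727]  P^+=[1.2040 0.3761; 0.3761 0.6336]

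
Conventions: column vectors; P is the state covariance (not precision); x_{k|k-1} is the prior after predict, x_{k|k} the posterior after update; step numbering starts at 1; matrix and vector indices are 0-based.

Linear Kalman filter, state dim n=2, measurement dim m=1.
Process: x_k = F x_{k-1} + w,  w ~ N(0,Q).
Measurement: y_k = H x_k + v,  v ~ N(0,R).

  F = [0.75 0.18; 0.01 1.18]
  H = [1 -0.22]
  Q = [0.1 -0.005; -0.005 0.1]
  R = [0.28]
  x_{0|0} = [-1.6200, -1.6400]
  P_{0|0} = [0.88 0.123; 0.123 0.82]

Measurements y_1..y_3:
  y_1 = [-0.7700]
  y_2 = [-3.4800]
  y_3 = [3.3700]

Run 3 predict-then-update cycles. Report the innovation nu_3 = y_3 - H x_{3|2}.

step 1: x^-=[-1.5102, -1.9514]  P^-=[0.6548 0.2848; 0.2848 1.2448]  S=[0.8697]  K=[0.6808; 0.0126]  nu=[0.3109]  x^+=[-1.2985, -1.9475]  P^+=[0.2517 0.2774; 0.2774 1.2446]
step 2: x^-=[-1.3244, -2.3110]  P^-=[0.3568 0.5072; 0.5072 1.8396]  S=[0.5026]  K=[0.4878; 0.2039]  nu=[-2.6640]  x^+=[-2.6239, -2.8542]  P^+=[0.2372 0.4572; 0.4572 1.8187]
step 3: x^-=[-2.4817, -3.3942]  P^-=[0.4158 0.7885; 0.7885 2.6431]  S=[0.4768]  K=[0.5082; 0.4342]  nu=[5.1050]  x^+=[0.1128, -1.1775]  P^+=[0.2926 0.6833; 0.6833 2.5532]

innov = [5.1050]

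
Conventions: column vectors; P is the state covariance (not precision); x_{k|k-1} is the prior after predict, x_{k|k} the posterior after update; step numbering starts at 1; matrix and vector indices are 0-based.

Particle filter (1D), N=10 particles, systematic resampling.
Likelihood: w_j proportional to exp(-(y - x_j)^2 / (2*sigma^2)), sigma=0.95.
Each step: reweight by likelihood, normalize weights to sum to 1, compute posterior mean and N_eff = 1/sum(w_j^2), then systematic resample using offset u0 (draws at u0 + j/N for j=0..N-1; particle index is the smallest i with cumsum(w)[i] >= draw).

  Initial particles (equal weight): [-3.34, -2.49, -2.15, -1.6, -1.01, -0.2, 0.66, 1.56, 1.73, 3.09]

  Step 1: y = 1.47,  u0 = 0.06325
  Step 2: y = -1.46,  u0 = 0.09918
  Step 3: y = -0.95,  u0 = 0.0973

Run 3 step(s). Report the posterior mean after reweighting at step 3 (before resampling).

step 1: w=[0.0000, 0.0001, 0.0002, 0.0017, 0.0105, 0.0679, 0.2214, 0.3170, 0.3067, 0.0744]  mean=1.3736  Neff=3.9392  idx=[5, 6, 6, 7, 7, 7, 8, 8, 8, 9]
step 2: w=[0.6795, 0.1358, 0.1358, 0.0105, 0.0105, 0.0105, 0.0058, 0.0058, 0.0058, 0.0000]  mean=0.1226  Neff=2.0037  idx=[0, 0, 0, 0, 0, 0, 1, 1, 2, 8]
step 3: w=[0.1429, 0.1429, 0.1429, 0.1429, 0.1429, 0.1429, 0.0464, 0.0464, 0.0464, 0.0036]  mean=-0.0732  Neff=7.7567  idx=[0, 1, 2, 2, 3, 4, 4, 5, 6, 9]

post_mean = -0.0732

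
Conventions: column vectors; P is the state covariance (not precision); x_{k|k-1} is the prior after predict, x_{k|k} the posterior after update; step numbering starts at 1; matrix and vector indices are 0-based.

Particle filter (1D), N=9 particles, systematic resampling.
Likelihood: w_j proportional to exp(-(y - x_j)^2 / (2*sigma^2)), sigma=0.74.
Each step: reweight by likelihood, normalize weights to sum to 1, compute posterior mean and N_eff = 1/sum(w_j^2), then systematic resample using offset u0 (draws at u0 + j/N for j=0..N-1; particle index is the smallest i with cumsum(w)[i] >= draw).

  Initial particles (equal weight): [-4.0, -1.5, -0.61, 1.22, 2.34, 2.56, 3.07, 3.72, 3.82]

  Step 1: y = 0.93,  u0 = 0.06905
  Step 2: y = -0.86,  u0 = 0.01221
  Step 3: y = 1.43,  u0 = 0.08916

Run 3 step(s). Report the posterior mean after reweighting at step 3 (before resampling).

post_mean = 0.9326

step 1: w=[0.0000, 0.0035, 0.0873, 0.7053, 0.1240, 0.0673, 0.0116, 0.0006, 0.0004]  mean=1.3038  Neff=1.9045  idx=[2, 3, 3, 3, 3, 3, 3, 4, 5]
step 2: w=[0.8910, 0.0182, 0.0182, 0.0182, 0.0182, 0.0182, 0.0182, 0.0001, 0.0000]  mean=-0.4103  Neff=1.2566  idx=[0, 0, 0, 0, 0, 0, 0, 0, 1]
step 3: w=[0.0196, 0.0196, 0.0196, 0.0196, 0.0196, 0.0196, 0.0196, 0.0196, 0.8429]  mean=0.9326  Neff=1.4013  idx=[4, 8, 8, 8, 8, 8, 8, 8, 8]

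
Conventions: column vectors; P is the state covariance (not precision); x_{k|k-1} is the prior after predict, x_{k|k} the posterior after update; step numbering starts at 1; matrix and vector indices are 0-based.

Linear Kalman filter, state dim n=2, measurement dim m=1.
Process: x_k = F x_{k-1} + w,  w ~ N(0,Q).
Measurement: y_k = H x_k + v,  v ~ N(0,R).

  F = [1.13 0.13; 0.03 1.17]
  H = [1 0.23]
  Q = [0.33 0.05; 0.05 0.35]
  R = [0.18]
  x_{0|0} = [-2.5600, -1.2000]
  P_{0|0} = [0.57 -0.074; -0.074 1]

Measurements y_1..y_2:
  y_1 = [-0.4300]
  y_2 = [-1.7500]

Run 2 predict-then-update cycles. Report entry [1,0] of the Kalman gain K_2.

K[1,0] = 0.5831

step 1: x^-=[-3.0488, -1.4808]  P^-=[1.0530 0.1233; 0.1233 1.7142]  S=[1.3804]  K=[0.7834; 0.3749]  nu=[2.9594]  x^+=[-0.7305, -0.3712]  P^+=[0.2059 -0.2821; -0.2821 1.5202]
step 2: x^-=[-0.8737, -0.4562]  P^-=[0.5357 -0.0859; -0.0859 2.4113]  S=[0.8037]  K=[0.6419; 0.5831]  nu=[-0.7713]  x^+=[-1.3689, -0.9060]  P^+=[0.2045 -0.3868; -0.3868 2.1380]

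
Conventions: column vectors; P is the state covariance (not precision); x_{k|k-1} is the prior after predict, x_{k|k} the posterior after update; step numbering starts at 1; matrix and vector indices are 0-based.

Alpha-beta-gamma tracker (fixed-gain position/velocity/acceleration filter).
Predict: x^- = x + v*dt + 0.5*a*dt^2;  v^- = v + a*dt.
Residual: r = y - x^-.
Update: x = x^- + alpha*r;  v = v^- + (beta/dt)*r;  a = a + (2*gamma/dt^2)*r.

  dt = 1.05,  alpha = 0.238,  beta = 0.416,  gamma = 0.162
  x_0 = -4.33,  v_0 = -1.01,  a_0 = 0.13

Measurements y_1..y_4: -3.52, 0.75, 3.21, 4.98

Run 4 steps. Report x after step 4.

x_post = 8.2730

step 1: x_pred=-5.3188  r=1.7988  x^+=-4.8907  v^+=-0.1608  a^+=0.6586
step 2: x_pred=-4.6965  r=5.4465  x^+=-3.4002  v^+=2.6886  a^+=2.2592
step 3: x_pred=0.6682  r=2.5418  x^+=1.2732  v^+=6.0678  a^+=3.0062
step 4: x_pred=9.3016  r=-4.3216  x^+=8.2730  v^+=7.5122  a^+=1.7362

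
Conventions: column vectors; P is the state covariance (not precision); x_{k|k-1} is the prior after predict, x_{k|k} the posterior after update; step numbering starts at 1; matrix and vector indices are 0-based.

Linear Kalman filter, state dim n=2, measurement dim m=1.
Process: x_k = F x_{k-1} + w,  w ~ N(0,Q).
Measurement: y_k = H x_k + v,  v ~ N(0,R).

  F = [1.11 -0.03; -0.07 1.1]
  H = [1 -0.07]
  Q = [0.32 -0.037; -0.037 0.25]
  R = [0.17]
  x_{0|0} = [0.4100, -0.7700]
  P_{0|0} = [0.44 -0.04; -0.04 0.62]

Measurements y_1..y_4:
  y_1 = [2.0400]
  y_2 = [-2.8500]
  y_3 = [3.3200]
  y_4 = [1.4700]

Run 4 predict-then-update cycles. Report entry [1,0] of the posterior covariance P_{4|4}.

step 1: x^-=[0.4782, -0.8757]  P^-=[0.8653 -0.1406; -0.1406 1.0085]  S=[1.0600]  K=[0.8257; -0.1992]  nu=[1.5005]  x^+=[1.7171, -1.1746]  P^+=[0.1427 0.0338; 0.0338 0.9664]
step 2: x^-=[1.9412, -1.4123]  P^-=[0.4945 -0.0387; -0.0387 1.4149]  S=[0.6768]  K=[0.7346; -0.2035]  nu=[-4.8901]  x^+=[-1.6509, -0.4174]  P^+=[0.1293 0.0625; 0.0625 1.3869]
step 3: x^-=[-1.8200, -0.3435]  P^-=[0.4763 -0.0164; -0.0164 1.9191]  S=[0.6580]  K=[0.7256; -0.2290]  nu=[5.1160]  x^+=[1.8922, -1.5153]  P^+=[0.1299 0.0930; 0.0930 1.8846]
step 4: x^-=[2.1458, -1.7993]  P^-=[0.4755 0.0044; 0.0044 2.5167]  S=[0.6572]  K=[0.7230; -0.2613]  nu=[-0.8018]  x^+=[1.5661, -1.5898]  P^+=[0.1319 0.1286; 0.1286 2.4718]

P_post[1,0] = 0.1286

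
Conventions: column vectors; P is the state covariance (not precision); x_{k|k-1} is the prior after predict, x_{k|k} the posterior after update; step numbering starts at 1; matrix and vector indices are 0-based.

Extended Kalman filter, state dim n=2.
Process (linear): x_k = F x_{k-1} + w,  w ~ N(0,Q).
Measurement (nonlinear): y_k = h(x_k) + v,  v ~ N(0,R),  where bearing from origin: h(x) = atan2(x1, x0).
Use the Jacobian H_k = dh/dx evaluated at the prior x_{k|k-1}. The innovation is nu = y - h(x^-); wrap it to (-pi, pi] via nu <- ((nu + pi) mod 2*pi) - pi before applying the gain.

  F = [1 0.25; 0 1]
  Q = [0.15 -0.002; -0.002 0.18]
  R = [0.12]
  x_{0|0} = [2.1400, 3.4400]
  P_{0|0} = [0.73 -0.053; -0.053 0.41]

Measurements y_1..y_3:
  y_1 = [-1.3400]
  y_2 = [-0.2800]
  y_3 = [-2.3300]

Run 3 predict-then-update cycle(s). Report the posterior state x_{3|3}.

x_post = [6.0510, -0.1887]

step 1: x^-=[3.0000, 3.4400]  P^-=[0.8791 0.0475; 0.0475 0.5900]  H_jac=[-0.1651 0.1440]  S=[0.1539]  K=[-0.8985; 0.5009]  nu=[-2.1936]  x^+=[4.9710, 2.3411]  P^+=[0.7548 0.1168; 0.1168 0.5514]
step 2: x^-=[5.5563, 2.3411]  P^-=[0.9977 0.2526; 0.2526 0.7314]  H_jac=[-0.0644 0.1528]  S=[0.1362]  K=[-0.1882; 0.7010]  nu=[-0.6788]  x^+=[5.6840, 1.8653]  P^+=[0.9929 0.2706; 0.2706 0.6644]
step 3: x^-=[6.1503, 1.8653]  P^-=[1.3197 0.4347; 0.4347 0.8444]  H_jac=[-0.0452 0.1489]  S=[0.1356]  K=[0.0379; 0.7826]  nu=[-2.6245]  x^+=[6.0510, -0.1887]  P^+=[1.3195 0.4307; 0.4307 0.7614]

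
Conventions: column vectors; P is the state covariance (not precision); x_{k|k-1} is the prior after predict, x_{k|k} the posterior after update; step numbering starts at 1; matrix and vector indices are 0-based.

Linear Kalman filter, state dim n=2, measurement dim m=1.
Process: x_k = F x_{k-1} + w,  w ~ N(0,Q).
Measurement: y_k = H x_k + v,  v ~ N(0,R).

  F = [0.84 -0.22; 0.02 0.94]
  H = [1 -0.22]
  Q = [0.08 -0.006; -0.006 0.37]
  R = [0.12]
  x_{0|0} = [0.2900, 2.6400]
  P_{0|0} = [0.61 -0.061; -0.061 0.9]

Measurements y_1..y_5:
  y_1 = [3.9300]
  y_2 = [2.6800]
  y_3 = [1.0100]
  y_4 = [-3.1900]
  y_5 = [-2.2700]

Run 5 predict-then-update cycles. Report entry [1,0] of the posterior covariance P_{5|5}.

step 1: x^-=[-0.3372, 2.4874]  P^-=[0.5765 -0.2298; -0.2298 1.1632]  S=[0.8539]  K=[0.7343; -0.5688]  nu=[4.8144]  x^+=[3.1983, -0.2508]  P^+=[0.1160 0.1269; 0.1269 0.8870]
step 2: x^-=[2.7417, -0.1718]  P^-=[0.1579 -0.0878; -0.0878 1.1585]  S=[0.3726]  K=[0.4756; -0.9197]  nu=[-0.0995]  x^+=[2.6944, -0.0803]  P^+=[0.0736 0.0752; 0.0752 0.8433]
step 3: x^-=[2.2809, -0.0216]  P^-=[0.1450 -0.1201; -0.1201 1.1180]  S=[0.3720]  K=[0.4608; -0.9843]  nu=[-1.2757]  x^+=[1.6931, 1.2341]  P^+=[0.0660 0.0486; 0.0486 0.7577]
step 4: x^-=[1.1507, 1.1939]  P^-=[0.1453 -0.1234; -0.1234 1.0413]  S=[0.3700]  K=[0.4661; -0.9528]  nu=[-4.0780]  x^+=[-0.7499, 5.0794]  P^+=[0.0649 0.0409; 0.0409 0.7054]
step 5: x^-=[-1.7474, 4.7597]  P^-=[0.1448 -0.1187; -0.1187 0.9949]  S=[0.3652]  K=[0.4681; -0.9243]  nu=[0.5245]  x^+=[-1.5019, 4.2749]  P^+=[0.0648 0.0393; 0.0393 0.6828]

P_post[1,0] = 0.0393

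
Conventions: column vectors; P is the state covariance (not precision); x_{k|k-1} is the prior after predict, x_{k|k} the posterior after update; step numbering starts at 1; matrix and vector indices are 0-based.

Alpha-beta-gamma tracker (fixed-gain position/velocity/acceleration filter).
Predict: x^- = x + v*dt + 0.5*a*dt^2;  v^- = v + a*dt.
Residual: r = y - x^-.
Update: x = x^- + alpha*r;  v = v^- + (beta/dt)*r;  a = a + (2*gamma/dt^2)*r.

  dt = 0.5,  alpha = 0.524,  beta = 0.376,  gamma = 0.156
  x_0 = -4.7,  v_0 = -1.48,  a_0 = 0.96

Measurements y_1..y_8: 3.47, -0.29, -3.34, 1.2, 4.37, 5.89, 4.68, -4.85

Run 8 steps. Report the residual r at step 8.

step 1: x_pred=-5.3200  r=8.7900  x^+=-0.7140  v^+=5.6101  a^+=11.9299
step 2: x_pred=3.5822  r=-3.8722  x^+=1.5532  v^+=8.6631  a^+=7.0974
step 3: x_pred=6.7719  r=-10.1119  x^+=1.4733  v^+=4.6076  a^+=-5.5223
step 4: x_pred=3.0868  r=-1.8868  x^+=2.0981  v^+=0.4276  a^+=-7.8770
step 5: x_pred=1.3273  r=3.0427  x^+=2.9217  v^+=-1.2228  a^+=-4.0797
step 6: x_pred=1.8003  r=4.0897  x^+=3.9433  v^+=-0.1872  a^+=1.0242
step 7: x_pred=3.9777  r=0.7023  x^+=4.3457  v^+=0.8530  a^+=1.9006
step 8: x_pred=5.0098  r=-9.8598  x^+=-0.1567  v^+=-5.6113  a^+=-10.4044

resid = -9.8598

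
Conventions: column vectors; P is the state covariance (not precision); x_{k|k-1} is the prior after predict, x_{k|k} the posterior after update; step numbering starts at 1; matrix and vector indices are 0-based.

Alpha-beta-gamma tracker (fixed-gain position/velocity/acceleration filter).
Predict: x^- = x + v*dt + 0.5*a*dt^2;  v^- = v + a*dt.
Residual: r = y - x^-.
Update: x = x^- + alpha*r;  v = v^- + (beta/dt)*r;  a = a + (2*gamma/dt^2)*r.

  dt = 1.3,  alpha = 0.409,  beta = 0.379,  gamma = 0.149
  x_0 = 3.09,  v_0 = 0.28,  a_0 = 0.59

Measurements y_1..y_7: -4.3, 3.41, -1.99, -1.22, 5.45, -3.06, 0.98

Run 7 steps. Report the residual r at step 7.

step 1: x_pred=3.9525  r=-8.2525  x^+=0.5773  v^+=-1.3589  a^+=-0.8652
step 2: x_pred=-1.9204  r=5.3304  x^+=0.2597  v^+=-0.9296  a^+=0.0747
step 3: x_pred=-0.8857  r=-1.1043  x^+=-1.3373  v^+=-1.1544  a^+=-0.1200
step 4: x_pred=-2.9395  r=1.7195  x^+=-2.2362  v^+=-0.8091  a^+=0.1832
step 5: x_pred=-3.1333  r=8.5833  x^+=0.3773  v^+=1.9314  a^+=1.6967
step 6: x_pred=4.3218  r=-7.3818  x^+=1.3027  v^+=1.9850  a^+=0.3951
step 7: x_pred=4.2171  r=-3.2371  x^+=2.8931  v^+=1.5549  a^+=-0.1757

resid = -3.2371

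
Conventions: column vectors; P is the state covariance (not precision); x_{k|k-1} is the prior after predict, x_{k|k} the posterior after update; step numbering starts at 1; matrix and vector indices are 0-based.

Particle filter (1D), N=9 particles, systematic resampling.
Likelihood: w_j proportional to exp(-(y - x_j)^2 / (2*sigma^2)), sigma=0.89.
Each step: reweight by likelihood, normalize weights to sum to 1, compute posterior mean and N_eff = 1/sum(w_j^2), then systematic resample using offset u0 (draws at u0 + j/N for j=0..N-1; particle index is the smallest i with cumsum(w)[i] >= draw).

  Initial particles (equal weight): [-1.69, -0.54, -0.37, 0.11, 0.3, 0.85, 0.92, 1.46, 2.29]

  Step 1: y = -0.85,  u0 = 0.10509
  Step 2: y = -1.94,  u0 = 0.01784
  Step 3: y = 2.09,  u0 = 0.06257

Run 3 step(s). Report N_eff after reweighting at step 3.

N_eff = 4.7014

step 1: w=[0.1697, 0.2493, 0.2290, 0.1480, 0.1149, 0.0427, 0.0367, 0.0091, 0.0005]  mean=-0.3707  Neff=5.5017  idx=[0, 1, 1, 2, 2, 3, 3, 4, 7]
step 2: w=[0.4477, 0.1351, 0.1351, 0.0983, 0.0983, 0.0328, 0.0328, 0.0196, 0.0003]  mean=-0.9616  Neff=3.8644  idx=[0, 0, 0, 0, 1, 1, 2, 3, 4]
step 3: w=[0.0015, 0.0015, 0.0015, 0.0015, 0.1540, 0.1540, 0.1540, 0.2660, 0.2660]  mean=-0.4563  Neff=4.7014  idx=[4, 5, 5, 6, 7, 7, 7, 8, 8]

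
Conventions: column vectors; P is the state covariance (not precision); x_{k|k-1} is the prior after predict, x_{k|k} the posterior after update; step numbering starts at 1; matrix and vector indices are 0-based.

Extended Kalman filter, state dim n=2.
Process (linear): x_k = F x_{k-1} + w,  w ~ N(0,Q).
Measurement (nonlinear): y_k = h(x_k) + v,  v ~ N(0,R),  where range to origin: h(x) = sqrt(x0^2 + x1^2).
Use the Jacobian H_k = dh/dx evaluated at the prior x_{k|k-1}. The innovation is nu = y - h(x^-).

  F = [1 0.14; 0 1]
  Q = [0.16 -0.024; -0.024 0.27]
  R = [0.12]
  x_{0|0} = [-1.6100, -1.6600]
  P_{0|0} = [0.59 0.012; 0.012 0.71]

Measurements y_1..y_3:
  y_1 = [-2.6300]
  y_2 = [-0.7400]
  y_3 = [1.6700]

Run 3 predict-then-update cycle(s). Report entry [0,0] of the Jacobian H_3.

step 1: x^-=[-1.8424, -1.6600]  P^-=[0.7673 0.0874; 0.0874 0.9800]  H_jac=[-0.7429 -0.6694]  S=[1.0695]  K=[-0.5877; -0.6741]  nu=[-5.1099]  x^+=[1.1606, 1.7844]  P^+=[0.3979 -0.3363; -0.3363 0.4941]
step 2: x^-=[1.4104, 1.7844]  P^-=[0.4734 -0.2911; -0.2911 0.7641]  H_jac=[0.6201 0.7845]  S=[0.4891]  K=[0.1333; 0.8565]  nu=[-3.0145]  x^+=[1.0086, -0.7976]  P^+=[0.4647 -0.3469; -0.3469 0.4052]
step 3: x^-=[0.8969, -0.7976]  P^-=[0.5355 -0.3142; -0.3142 0.6752]  H_jac=[0.7472 -0.6645]  S=[1.0293]  K=[0.5917; -0.6641]  nu=[0.4697]  x^+=[1.1748, -1.1096]  P^+=[0.1752 0.0902; 0.0902 0.2213]

H_jac[0,0] = 0.7472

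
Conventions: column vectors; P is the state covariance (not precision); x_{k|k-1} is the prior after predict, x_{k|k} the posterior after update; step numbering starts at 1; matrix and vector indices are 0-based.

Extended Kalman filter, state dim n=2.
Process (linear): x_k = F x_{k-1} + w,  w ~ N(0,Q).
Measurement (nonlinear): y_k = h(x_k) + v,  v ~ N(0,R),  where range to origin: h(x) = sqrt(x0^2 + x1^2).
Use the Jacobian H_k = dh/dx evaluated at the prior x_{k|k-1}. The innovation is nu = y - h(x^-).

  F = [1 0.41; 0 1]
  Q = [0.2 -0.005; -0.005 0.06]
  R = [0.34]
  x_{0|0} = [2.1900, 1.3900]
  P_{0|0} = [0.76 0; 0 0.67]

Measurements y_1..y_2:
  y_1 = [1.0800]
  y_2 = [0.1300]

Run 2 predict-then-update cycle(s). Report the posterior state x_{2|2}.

step 1: x^-=[2.7599, 1.3900]  P^-=[1.0726 0.2697; 0.2697 0.7300]  H_jac=[0.8931 0.4498]  S=[1.5600]  K=[0.6919; 0.3649]  nu=[-2.0102]  x^+=[1.3691, 0.6565]  P^+=[0.3259 -0.1241; -0.1241 0.5223]
step 2: x^-=[1.6383, 0.6565]  P^-=[0.5119 0.0850; 0.0850 0.5823]  H_jac=[0.9282 0.3720]  S=[0.9203]  K=[0.5507; 0.3211]  nu=[-1.6349]  x^+=[0.7380, 0.1316]  P^+=[0.2328 -0.0777; -0.0777 0.4874]

x_post = [0.7380, 0.1316]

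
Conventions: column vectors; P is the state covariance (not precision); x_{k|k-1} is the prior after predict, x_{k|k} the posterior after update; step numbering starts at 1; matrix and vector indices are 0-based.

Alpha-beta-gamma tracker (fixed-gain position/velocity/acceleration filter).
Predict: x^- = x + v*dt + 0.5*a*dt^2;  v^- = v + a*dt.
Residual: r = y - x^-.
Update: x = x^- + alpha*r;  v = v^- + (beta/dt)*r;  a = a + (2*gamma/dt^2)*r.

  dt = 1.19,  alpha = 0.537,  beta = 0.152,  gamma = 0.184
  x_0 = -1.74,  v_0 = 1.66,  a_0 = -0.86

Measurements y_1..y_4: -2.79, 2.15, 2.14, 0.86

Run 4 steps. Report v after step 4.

v_post = -0.0723

step 1: x_pred=-0.3735  r=-2.4165  x^+=-1.6712  v^+=0.3279  a^+=-1.4880
step 2: x_pred=-2.3345  r=4.4845  x^+=0.0737  v^+=-0.8699  a^+=-0.3226
step 3: x_pred=-1.1899  r=3.3299  x^+=0.5982  v^+=-0.8285  a^+=0.5428
step 4: x_pred=-0.0034  r=0.8634  x^+=0.4603  v^+=-0.0723  a^+=0.7671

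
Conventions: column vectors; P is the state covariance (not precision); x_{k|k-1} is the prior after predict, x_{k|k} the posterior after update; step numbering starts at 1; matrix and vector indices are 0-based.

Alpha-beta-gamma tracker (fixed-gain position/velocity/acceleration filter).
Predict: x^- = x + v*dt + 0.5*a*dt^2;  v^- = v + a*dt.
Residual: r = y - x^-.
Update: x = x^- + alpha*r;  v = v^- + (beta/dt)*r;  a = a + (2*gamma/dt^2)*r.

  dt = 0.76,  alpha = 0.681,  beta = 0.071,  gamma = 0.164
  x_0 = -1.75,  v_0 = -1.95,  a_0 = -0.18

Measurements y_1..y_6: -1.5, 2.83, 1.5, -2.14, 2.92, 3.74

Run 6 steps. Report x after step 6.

step 1: x_pred=-3.2840  r=1.7840  x^+=-2.0691  v^+=-1.9201  a^+=0.8331
step 2: x_pred=-3.2878  r=6.1178  x^+=0.8784  v^+=-0.7155  a^+=4.3072
step 3: x_pred=1.5786  r=-0.0786  x^+=1.5251  v^+=2.5506  a^+=4.2626
step 4: x_pred=4.6946  r=-6.8346  x^+=0.0402  v^+=5.1517  a^+=0.3814
step 5: x_pred=4.0657  r=-1.1457  x^+=3.2855  v^+=5.3345  a^+=-0.2692
step 6: x_pred=7.2620  r=-3.5220  x^+=4.8635  v^+=4.8009  a^+=-2.2692

x_post = 4.8635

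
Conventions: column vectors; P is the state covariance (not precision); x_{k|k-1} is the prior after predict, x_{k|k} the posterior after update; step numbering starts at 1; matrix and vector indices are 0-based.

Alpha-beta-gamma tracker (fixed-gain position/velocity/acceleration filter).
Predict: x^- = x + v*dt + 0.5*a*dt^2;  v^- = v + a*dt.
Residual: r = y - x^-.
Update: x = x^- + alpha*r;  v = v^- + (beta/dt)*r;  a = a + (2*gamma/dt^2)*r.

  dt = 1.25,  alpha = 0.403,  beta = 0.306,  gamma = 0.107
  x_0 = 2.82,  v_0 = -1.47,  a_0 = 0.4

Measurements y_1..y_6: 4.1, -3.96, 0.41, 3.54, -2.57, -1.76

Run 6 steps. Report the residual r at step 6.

step 1: x_pred=1.2950  r=2.8050  x^+=2.4254  v^+=-0.2833  a^+=0.7842
step 2: x_pred=2.6839  r=-6.6439  x^+=0.0064  v^+=-0.9295  a^+=-0.1258
step 3: x_pred=-1.2538  r=1.6638  x^+=-0.5833  v^+=-0.6795  a^+=0.1021
step 4: x_pred=-1.3528  r=4.8928  x^+=0.6190  v^+=0.6459  a^+=0.7722
step 5: x_pred=2.0297  r=-4.5997  x^+=0.1760  v^+=0.4852  a^+=0.1423
step 6: x_pred=0.8937  r=-2.6537  x^+=-0.1758  v^+=0.0134  a^+=-0.2212

resid = -2.6537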